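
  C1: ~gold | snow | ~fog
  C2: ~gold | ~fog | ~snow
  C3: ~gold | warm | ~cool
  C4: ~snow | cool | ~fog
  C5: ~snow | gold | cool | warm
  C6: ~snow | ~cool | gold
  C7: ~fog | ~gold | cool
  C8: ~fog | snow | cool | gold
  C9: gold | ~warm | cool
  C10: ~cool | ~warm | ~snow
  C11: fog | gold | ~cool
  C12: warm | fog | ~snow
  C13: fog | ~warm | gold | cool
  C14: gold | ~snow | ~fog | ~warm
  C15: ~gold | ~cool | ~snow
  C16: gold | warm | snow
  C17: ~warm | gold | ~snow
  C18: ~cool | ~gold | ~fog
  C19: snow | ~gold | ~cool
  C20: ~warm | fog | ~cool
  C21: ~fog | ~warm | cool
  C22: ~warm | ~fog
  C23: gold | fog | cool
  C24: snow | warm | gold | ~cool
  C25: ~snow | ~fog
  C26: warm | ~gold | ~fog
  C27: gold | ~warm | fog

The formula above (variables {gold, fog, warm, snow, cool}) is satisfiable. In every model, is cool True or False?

Suppose cool = 1.
Branch on gold: set gold = 0.
Unit clause (~snow) forces snow = 0.
Unit clause (fog) forces fog = 1.
Unit clause (warm) forces warm = 1.
But (~warm) is also a unit clause — contradiction.
Backtrack on gold: now try gold = 1.
Unit clause (warm) forces warm = 1.
Unit clause (~snow) forces snow = 0.
But (snow) is also a unit clause — contradiction.
Both values of gold lead to a conflict.
So every satisfying assignment has cool = False.

False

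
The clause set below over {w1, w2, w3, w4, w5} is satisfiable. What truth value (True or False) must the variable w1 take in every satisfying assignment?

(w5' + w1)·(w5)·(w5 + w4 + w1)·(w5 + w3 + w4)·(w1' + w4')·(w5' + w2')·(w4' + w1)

Suppose w1 = 0.
Unit clause (w5') forces w5 = 0.
That conflicts with the unit clause (w5).
So every satisfying assignment has w1 = True.

True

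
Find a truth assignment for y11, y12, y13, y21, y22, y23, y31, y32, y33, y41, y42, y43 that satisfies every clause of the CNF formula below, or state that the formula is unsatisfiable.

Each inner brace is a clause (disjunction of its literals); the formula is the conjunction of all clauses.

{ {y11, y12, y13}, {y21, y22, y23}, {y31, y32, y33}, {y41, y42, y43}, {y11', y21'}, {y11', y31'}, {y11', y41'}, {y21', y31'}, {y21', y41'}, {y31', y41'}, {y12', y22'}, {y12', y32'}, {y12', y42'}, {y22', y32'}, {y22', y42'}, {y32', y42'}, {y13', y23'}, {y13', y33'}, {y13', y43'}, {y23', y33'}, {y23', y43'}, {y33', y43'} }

Suppose y11 = 0.
Suppose y12 = 1.
The clause (y22') is unit, so y22 = 0.
The clause (y32') is unit, so y32 = 0.
The clause (y42') is unit, so y42 = 0.
Suppose y21 = 1.
The clause (y31') is unit, so y31 = 0.
The clause (y33) is unit, so y33 = 1.
The clause (y41') is unit, so y41 = 0.
The clause (y43) is unit, so y43 = 1.
That conflicts with the unit clause (y43').
Undo y21 and try y21 = 0.
The clause (y23) is unit, so y23 = 1.
The clause (y13') is unit, so y13 = 0.
The clause (y33') is unit, so y33 = 0.
The clause (y31) is unit, so y31 = 1.
The clause (y41') is unit, so y41 = 0.
The clause (y43) is unit, so y43 = 1.
That conflicts with the unit clause (y43').
Either choice for y21 ends in contradiction.
Undo y12 and try y12 = 0.
The clause (y13) is unit, so y13 = 1.
The clause (y23') is unit, so y23 = 0.
The clause (y33') is unit, so y33 = 0.
The clause (y43') is unit, so y43 = 0.
Suppose y21 = 1.
The clause (y31') is unit, so y31 = 0.
The clause (y32) is unit, so y32 = 1.
The clause (y41') is unit, so y41 = 0.
The clause (y42) is unit, so y42 = 1.
That conflicts with the unit clause (y42').
Undo y21 and try y21 = 0.
The clause (y22) is unit, so y22 = 1.
The clause (y32') is unit, so y32 = 0.
The clause (y31) is unit, so y31 = 1.
The clause (y41') is unit, so y41 = 0.
The clause (y42) is unit, so y42 = 1.
That conflicts with the unit clause (y42').
Either choice for y21 ends in contradiction.
Either choice for y12 ends in contradiction.
Undo y11 and try y11 = 1.
The clause (y21') is unit, so y21 = 0.
The clause (y31') is unit, so y31 = 0.
The clause (y41') is unit, so y41 = 0.
Suppose y22 = 1.
The clause (y12') is unit, so y12 = 0.
The clause (y32') is unit, so y32 = 0.
The clause (y33) is unit, so y33 = 1.
The clause (y42') is unit, so y42 = 0.
The clause (y43) is unit, so y43 = 1.
That conflicts with the unit clause (y43').
Undo y22 and try y22 = 0.
The clause (y23) is unit, so y23 = 1.
The clause (y13') is unit, so y13 = 0.
The clause (y33') is unit, so y33 = 0.
The clause (y32) is unit, so y32 = 1.
The clause (y12') is unit, so y12 = 0.
The clause (y42') is unit, so y42 = 0.
The clause (y43) is unit, so y43 = 1.
That conflicts with the unit clause (y43').
Either choice for y22 ends in contradiction.
Either choice for y11 ends in contradiction.

UNSATISFIABLE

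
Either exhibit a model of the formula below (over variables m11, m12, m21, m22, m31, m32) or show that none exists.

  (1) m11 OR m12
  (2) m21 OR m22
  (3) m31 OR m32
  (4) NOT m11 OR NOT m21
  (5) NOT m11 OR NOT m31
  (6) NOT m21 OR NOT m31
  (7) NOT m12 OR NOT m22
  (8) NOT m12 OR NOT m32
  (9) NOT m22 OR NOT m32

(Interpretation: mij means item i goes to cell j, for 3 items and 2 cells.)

Try m11 = true.
Unit clause (NOT m21) forces m21 = false.
Unit clause (m22) forces m22 = true.
Unit clause (NOT m31) forces m31 = false.
Unit clause (m32) forces m32 = true.
But (NOT m32) is also a unit clause — contradiction.
Undo m11 and try m11 = false.
Unit clause (m12) forces m12 = true.
Unit clause (NOT m22) forces m22 = false.
Unit clause (m21) forces m21 = true.
Unit clause (NOT m31) forces m31 = false.
Unit clause (m32) forces m32 = true.
But (NOT m32) is also a unit clause — contradiction.
Neither m11 = true nor m11 = false works.

UNSATISFIABLE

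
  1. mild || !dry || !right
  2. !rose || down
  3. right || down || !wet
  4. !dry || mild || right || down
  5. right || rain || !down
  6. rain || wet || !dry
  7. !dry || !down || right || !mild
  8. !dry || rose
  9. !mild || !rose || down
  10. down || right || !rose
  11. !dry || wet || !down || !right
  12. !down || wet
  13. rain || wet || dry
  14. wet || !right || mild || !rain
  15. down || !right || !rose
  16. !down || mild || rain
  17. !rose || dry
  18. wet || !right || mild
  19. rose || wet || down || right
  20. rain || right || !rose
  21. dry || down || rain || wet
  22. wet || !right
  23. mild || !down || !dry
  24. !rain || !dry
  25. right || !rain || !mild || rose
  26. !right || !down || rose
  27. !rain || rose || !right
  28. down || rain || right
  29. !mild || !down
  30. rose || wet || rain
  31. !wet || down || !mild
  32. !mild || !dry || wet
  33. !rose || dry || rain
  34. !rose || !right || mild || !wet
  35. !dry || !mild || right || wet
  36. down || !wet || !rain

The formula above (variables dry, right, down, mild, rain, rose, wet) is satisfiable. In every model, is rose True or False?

Suppose rose = true.
The clause (down) is unit, so down = true.
The clause (wet) is unit, so wet = true.
The clause (dry) is unit, so dry = true.
The clause (mild) is unit, so mild = true.
But (!mild) is also a unit clause — contradiction.
So every satisfying assignment has rose = False.

False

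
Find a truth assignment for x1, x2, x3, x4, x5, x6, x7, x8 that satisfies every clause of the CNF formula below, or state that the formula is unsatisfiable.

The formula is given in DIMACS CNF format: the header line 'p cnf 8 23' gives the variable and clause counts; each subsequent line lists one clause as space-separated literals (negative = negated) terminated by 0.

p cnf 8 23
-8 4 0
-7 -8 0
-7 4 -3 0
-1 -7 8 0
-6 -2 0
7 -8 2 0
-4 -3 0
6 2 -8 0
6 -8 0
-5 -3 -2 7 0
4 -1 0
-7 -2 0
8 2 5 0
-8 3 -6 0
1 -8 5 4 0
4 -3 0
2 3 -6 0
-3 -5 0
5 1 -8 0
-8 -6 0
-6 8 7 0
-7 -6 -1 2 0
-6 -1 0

Branch on x8: set x8 = False.
Branch on x1: set x1 = False.
Branch on x6: set x6 = False.
Branch on x4: set x4 = False.
(¬x3) alone gives x3 = False.
Branch on x7: set x7 = False.
Branch on x2: set x2 = True.
Every clause is now satisfied; x5 is unconstrained.

x1=False,  x2=True,  x3=False,  x4=False,  x5=True,  x6=False,  x7=False,  x8=False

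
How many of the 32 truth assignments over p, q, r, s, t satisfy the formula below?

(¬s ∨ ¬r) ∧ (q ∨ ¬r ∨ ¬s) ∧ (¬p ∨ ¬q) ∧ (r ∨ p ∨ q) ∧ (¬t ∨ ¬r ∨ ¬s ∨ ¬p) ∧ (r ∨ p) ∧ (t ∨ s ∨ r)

9

There are 2^5 = 32 truth assignments over (p, q, r, s, t).
Split on p. With p = True, the clauses containing p are satisfied and ¬p drops from the rest; 5 of the 2^4 = 16 assignments to the other variables satisfy what remains.
With p = False, by the same count on the reduced clause set, 4 assignments work.
(One model: p=F, q=F, r=T, s=F, t=F.)
Total: 5 + 4 = 9.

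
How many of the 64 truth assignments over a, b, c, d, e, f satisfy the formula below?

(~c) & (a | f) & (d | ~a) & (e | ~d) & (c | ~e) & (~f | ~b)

1

There are 2^6 = 64 truth assignments over (a, b, c, d, e, f).
Split on a. With a = 1, the clauses containing a are satisfied and ~a drops from the rest; 0 of the 2^5 = 32 assignments to the other variables satisfy what remains.
With a = 0, by the same count on the reduced clause set, 1 assignment works.
Total: 0 + 1 = 1.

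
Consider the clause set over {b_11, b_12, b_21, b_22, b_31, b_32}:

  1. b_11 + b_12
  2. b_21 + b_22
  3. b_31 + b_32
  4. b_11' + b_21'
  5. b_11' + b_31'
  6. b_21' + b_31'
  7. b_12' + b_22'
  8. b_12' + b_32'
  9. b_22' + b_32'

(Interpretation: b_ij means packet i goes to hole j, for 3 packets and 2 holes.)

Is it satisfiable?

Case b_11 = 1:
Unit clause (b_21') forces b_21 = 0.
Unit clause (b_22) forces b_22 = 1.
Unit clause (b_31') forces b_31 = 0.
Unit clause (b_32) forces b_32 = 1.
That conflicts with the unit clause (b_32').
That branch fails; take b_11 = 0 instead.
Unit clause (b_12) forces b_12 = 1.
Unit clause (b_22') forces b_22 = 0.
Unit clause (b_21) forces b_21 = 1.
Unit clause (b_31') forces b_31 = 0.
Unit clause (b_32) forces b_32 = 1.
That conflicts with the unit clause (b_32').
Neither b_11 = 1 nor b_11 = 0 works.
No assignment satisfies every clause.

No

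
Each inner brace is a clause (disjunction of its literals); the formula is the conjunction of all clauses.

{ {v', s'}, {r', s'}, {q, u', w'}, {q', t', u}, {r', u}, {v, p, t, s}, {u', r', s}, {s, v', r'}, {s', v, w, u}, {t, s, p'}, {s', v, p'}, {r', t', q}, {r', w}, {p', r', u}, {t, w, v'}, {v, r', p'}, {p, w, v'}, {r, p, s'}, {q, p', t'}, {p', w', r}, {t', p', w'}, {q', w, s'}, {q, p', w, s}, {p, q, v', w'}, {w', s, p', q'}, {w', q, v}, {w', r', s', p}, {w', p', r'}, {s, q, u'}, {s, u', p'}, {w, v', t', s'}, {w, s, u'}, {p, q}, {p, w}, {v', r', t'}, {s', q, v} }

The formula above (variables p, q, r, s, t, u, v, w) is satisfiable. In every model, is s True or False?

Suppose s = 1.
(v') alone gives v = 0.
(r') alone gives r = 0.
(p') alone gives p = 0.
But (p) is also a unit clause — contradiction.
So every satisfying assignment has s = False.

False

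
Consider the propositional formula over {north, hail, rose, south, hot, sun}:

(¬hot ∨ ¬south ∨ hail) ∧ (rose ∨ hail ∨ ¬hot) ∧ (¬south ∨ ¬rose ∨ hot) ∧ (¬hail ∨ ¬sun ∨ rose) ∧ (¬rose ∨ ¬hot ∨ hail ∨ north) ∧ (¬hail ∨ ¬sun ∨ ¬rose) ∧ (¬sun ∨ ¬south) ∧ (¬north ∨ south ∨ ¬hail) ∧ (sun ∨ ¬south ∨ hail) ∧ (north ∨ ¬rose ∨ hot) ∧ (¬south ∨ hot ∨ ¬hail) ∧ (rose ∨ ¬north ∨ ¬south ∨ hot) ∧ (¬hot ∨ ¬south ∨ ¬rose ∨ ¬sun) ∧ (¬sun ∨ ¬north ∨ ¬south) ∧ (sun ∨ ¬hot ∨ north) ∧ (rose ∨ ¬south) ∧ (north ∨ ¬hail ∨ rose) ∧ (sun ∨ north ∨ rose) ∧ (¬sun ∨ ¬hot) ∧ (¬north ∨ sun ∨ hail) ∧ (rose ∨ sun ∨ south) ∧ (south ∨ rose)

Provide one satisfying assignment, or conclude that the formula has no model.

north=True, hail=False, rose=True, south=False, hot=False, sun=True

Try sun = True.
Unit clause (¬south) forces south = False.
Unit clause (¬hot) forces hot = False.
Unit clause (rose) forces rose = True.
Unit clause (¬hail) forces hail = False.
Unit clause (north) forces north = True.
This assignment satisfies each clause.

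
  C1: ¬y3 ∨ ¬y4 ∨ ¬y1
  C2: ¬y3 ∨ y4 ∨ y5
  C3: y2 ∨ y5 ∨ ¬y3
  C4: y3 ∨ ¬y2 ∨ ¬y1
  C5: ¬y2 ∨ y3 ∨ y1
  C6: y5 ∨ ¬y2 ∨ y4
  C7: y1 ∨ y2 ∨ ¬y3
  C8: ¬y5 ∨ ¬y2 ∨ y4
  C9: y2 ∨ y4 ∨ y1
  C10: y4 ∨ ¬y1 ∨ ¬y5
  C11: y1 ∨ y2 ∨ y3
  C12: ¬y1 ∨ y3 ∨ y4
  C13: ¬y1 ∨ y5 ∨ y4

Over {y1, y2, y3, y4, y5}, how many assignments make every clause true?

4

There are 2^5 = 32 truth assignments over (y1, y2, y3, y4, y5).
Split on y5. With y5 = True, the clauses containing y5 are satisfied and ¬y5 drops from the rest; 2 of the 2^4 = 16 assignments to the other variables satisfy what remains.
With y5 = False, by the same count on the reduced clause set, 2 assignments work.
(One model: y1=F, y2=T, y3=T, y4=T, y5=F.)
Total: 2 + 2 = 4.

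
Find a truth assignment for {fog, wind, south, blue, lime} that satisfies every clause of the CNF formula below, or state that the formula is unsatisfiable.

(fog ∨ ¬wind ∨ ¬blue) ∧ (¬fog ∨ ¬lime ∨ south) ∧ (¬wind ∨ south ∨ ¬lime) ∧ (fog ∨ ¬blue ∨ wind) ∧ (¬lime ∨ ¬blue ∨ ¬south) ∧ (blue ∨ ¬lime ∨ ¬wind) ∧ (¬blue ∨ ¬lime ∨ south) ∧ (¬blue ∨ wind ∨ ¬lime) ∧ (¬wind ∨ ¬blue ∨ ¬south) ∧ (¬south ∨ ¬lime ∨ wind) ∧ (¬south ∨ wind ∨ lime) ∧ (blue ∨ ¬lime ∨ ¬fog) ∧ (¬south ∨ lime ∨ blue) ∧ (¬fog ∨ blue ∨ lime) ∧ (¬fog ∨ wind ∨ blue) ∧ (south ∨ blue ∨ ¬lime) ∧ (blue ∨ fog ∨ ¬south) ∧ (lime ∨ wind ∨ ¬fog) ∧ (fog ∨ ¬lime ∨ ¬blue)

fog ↦ False; wind ↦ False; south ↦ False; blue ↦ False; lime ↦ False

Branch on fog: set fog = False.
Branch on wind: set wind = False.
(¬blue) alone gives blue = False.
(¬south) alone gives south = False.
(¬lime) alone gives lime = False.
This assignment satisfies each clause.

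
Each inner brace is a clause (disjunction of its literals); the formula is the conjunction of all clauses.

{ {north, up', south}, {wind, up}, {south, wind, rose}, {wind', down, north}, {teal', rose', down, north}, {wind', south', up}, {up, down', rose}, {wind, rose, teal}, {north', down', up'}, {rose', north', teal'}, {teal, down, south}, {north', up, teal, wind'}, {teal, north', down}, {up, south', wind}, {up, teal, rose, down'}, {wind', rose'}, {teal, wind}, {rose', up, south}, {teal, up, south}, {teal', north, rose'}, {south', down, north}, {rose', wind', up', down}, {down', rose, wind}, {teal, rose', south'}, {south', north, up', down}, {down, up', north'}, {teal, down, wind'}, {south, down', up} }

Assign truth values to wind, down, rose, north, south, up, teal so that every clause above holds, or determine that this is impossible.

Case wind = 1:
Unit clause (rose') forces rose = 0.
Case down = 0:
Unit clause (north) forces north = 1.
Unit clause (teal) forces teal = 1.
Unit clause (up') forces up = 0.
Unit clause (south') forces south = 0.
This assignment satisfies each clause.

wind ↦ 1, down ↦ 0, rose ↦ 0, north ↦ 1, south ↦ 0, up ↦ 0, teal ↦ 1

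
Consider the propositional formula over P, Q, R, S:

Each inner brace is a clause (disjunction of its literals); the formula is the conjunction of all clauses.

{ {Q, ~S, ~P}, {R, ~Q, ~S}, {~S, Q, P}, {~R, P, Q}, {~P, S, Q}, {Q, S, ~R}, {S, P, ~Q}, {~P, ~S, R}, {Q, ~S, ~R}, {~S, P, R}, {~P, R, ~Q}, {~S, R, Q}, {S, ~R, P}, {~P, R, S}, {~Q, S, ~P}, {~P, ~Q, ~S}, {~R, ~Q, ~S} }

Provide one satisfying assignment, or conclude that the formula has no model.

P: 0, Q: 0, R: 0, S: 0

Case Q = 0:
Case S = 0:
From the singleton clause (~P), P = 0.
From the singleton clause (~R), R = 0.
This assignment satisfies each clause.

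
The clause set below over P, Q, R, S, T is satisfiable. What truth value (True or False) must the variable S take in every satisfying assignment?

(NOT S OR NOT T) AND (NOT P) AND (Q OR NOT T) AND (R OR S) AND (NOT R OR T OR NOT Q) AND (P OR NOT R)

True

Suppose S = false.
Unit clause (NOT P) forces P = false.
Unit clause (R) forces R = true.
But (NOT R) is also a unit clause — contradiction.
So every satisfying assignment has S = True.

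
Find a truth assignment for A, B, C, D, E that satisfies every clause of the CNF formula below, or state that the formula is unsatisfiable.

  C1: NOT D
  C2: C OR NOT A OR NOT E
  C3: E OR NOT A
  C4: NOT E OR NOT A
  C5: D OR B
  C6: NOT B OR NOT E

A ↦ false,  B ↦ true,  C ↦ false,  D ↦ false,  E ↦ false

From the singleton clause (NOT D), D = false.
From the singleton clause (B), B = true.
From the singleton clause (NOT E), E = false.
From the singleton clause (NOT A), A = false.
All clauses hold; C can take either value.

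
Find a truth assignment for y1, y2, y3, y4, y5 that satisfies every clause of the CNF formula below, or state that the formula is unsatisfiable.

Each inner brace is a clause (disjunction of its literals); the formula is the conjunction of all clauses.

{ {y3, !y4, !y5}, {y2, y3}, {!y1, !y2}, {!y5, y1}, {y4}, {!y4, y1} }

y1=true; y2=false; y3=true; y4=true; y5=true

From the singleton clause (y4), y4 = true.
From the singleton clause (y1), y1 = true.
From the singleton clause (!y2), y2 = false.
From the singleton clause (y3), y3 = true.
All clauses hold; y5 can take either value.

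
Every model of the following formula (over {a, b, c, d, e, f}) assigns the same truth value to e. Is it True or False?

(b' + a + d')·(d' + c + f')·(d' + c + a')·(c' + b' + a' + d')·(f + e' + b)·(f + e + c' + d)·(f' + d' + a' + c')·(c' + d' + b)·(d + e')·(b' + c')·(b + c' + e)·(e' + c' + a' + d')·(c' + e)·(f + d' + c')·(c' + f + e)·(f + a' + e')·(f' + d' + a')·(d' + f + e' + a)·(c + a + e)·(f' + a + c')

False

Suppose e = 1.
The clause (d) is unit, so d = 1.
Branch on b: set b = 0.
The clause (f) is unit, so f = 1.
The clause (c) is unit, so c = 1.
Now (c') is unsatisfied and unit — conflict.
So b must be the other value — set b = 1.
The clause (a) is unit, so a = 1.
The clause (c) is unit, so c = 1.
Now (c') is unsatisfied and unit — conflict.
Neither b = 1 nor b = 0 works.
So every satisfying assignment has e = False.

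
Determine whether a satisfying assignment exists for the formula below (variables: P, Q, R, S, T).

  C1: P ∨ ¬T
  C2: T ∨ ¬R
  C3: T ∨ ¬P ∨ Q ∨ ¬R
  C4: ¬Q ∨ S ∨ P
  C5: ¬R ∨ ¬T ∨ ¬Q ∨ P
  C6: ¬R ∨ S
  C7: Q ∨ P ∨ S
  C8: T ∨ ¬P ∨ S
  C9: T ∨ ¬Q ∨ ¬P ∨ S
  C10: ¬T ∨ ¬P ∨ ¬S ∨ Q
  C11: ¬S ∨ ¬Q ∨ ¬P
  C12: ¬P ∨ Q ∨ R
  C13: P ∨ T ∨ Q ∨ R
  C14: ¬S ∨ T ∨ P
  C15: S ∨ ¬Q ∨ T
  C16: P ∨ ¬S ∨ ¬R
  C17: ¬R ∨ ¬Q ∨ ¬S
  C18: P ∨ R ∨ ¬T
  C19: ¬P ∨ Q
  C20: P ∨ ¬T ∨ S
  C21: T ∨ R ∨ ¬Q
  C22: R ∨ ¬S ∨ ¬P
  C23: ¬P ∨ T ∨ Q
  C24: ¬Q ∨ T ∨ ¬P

Suppose P = True.
From the singleton clause (Q), Q = True.
From the singleton clause (¬S), S = False.
From the singleton clause (¬R), R = False.
From the singleton clause (T), T = True.
This assignment satisfies each clause.
A satisfying assignment: P: True, Q: True, R: False, S: False, T: True.

Satisfiable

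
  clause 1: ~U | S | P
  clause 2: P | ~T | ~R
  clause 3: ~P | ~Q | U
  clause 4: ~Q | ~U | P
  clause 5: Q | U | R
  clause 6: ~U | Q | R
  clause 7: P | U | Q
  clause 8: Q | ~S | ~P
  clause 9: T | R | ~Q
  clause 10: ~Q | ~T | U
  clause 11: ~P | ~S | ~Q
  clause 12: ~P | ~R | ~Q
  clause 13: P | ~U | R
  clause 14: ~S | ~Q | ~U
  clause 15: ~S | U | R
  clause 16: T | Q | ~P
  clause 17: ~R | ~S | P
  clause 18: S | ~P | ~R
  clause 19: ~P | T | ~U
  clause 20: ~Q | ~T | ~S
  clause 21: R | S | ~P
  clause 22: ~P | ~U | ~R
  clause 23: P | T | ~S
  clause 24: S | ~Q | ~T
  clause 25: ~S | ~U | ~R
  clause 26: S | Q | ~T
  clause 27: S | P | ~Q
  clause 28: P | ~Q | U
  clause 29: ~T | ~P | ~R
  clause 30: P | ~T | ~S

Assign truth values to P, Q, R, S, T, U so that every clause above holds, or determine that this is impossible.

Case U = 0:
Case P = 0:
From the singleton clause (Q), Q = 1.
Now (~Q) is unsatisfied and unit — conflict.
Undo P and try P = 1.
From the singleton clause (~Q), Q = 0.
From the singleton clause (R), R = 1.
From the singleton clause (~S), S = 0.
Now (S) is unsatisfied and unit — conflict.
Either choice for P ends in contradiction.
Undo U and try U = 1.
Case S = 1:
From the singleton clause (~Q), Q = 0.
From the singleton clause (R), R = 1.
Now (~R) is unsatisfied and unit — conflict.
Undo S and try S = 0.
From the singleton clause (P), P = 1.
From the singleton clause (~R), R = 0.
Now (R) is unsatisfied and unit — conflict.
Either choice for S ends in contradiction.
Either choice for U ends in contradiction.

UNSATISFIABLE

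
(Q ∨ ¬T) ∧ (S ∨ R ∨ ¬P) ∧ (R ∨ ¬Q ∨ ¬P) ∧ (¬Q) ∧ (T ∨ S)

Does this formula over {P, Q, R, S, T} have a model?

Unit clause (¬Q) forces Q = False.
Unit clause (¬T) forces T = False.
Unit clause (S) forces S = True.
All clauses hold; P, R can take either value.
A satisfying assignment: P=False; Q=False; R=True; S=True; T=False.

Satisfiable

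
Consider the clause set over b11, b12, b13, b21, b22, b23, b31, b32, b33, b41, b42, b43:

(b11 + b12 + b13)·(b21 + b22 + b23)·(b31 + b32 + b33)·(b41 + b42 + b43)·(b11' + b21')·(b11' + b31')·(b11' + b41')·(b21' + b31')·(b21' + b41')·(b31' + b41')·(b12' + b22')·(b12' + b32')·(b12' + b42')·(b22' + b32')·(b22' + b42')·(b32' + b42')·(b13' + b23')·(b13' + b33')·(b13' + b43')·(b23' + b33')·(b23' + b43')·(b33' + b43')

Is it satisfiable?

Suppose b11 = 0.
Suppose b12 = 1.
(b22') alone gives b22 = 0.
(b32') alone gives b32 = 0.
(b42') alone gives b42 = 0.
Suppose b21 = 1.
(b31') alone gives b31 = 0.
(b33) alone gives b33 = 1.
(b41') alone gives b41 = 0.
(b43) alone gives b43 = 1.
That conflicts with the unit clause (b43').
So b21 must be the other value — set b21 = 0.
(b23) alone gives b23 = 1.
(b13') alone gives b13 = 0.
(b33') alone gives b33 = 0.
(b31) alone gives b31 = 1.
(b41') alone gives b41 = 0.
(b43) alone gives b43 = 1.
That conflicts with the unit clause (b43').
Either choice for b21 ends in contradiction.
So b12 must be the other value — set b12 = 0.
(b13) alone gives b13 = 1.
(b23') alone gives b23 = 0.
(b33') alone gives b33 = 0.
(b43') alone gives b43 = 0.
Suppose b21 = 1.
(b31') alone gives b31 = 0.
(b32) alone gives b32 = 1.
(b41') alone gives b41 = 0.
(b42) alone gives b42 = 1.
That conflicts with the unit clause (b42').
So b21 must be the other value — set b21 = 0.
(b22) alone gives b22 = 1.
(b32') alone gives b32 = 0.
(b31) alone gives b31 = 1.
(b41') alone gives b41 = 0.
(b42) alone gives b42 = 1.
That conflicts with the unit clause (b42').
Either choice for b21 ends in contradiction.
Either choice for b12 ends in contradiction.
So b11 must be the other value — set b11 = 1.
(b21') alone gives b21 = 0.
(b31') alone gives b31 = 0.
(b41') alone gives b41 = 0.
Suppose b22 = 1.
(b12') alone gives b12 = 0.
(b32') alone gives b32 = 0.
(b33) alone gives b33 = 1.
(b42') alone gives b42 = 0.
(b43) alone gives b43 = 1.
That conflicts with the unit clause (b43').
So b22 must be the other value — set b22 = 0.
(b23) alone gives b23 = 1.
(b13') alone gives b13 = 0.
(b33') alone gives b33 = 0.
(b32) alone gives b32 = 1.
(b12') alone gives b12 = 0.
(b42') alone gives b42 = 0.
(b43) alone gives b43 = 1.
That conflicts with the unit clause (b43').
Either choice for b22 ends in contradiction.
Either choice for b11 ends in contradiction.
No assignment satisfies every clause.

No, unsatisfiable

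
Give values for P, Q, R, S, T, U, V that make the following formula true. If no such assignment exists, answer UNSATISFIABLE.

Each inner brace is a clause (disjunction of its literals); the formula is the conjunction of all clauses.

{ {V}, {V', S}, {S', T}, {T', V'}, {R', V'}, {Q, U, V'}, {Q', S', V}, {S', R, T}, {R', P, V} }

UNSATISFIABLE

From the singleton clause (V), V = 1.
From the singleton clause (S), S = 1.
From the singleton clause (T), T = 1.
That conflicts with the unit clause (T').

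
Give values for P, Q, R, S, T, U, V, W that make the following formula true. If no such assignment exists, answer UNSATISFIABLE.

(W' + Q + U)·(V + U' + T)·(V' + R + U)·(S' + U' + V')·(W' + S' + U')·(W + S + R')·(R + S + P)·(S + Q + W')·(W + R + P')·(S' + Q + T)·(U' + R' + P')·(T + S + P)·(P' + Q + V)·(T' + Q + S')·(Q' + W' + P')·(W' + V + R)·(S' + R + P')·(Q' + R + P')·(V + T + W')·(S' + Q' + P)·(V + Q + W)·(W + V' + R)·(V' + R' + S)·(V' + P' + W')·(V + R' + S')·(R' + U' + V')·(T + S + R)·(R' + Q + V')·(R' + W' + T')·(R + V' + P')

Try W = 0.
Try S = 1.
Try U = 0.
Try V = 1.
(R) alone gives R = 1.
(Q) alone gives Q = 1.
(P) alone gives P = 1.
All clauses hold; T can take either value.

P: 1; Q: 1; R: 1; S: 1; T: 0; U: 0; V: 1; W: 0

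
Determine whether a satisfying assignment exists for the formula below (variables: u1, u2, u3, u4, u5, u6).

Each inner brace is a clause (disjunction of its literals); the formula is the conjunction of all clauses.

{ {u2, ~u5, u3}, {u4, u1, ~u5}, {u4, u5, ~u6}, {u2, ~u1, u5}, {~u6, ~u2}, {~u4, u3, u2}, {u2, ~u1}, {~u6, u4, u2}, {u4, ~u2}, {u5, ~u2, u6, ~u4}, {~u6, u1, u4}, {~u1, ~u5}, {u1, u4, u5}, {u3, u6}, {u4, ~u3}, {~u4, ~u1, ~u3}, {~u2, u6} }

Satisfiable

Branch on u6: set u6 = 0.
Unit clause (u3) forces u3 = 1.
Unit clause (u4) forces u4 = 1.
Unit clause (~u1) forces u1 = 0.
Unit clause (~u2) forces u2 = 0.
Every clause is now satisfied; u5 is unconstrained.
A satisfying assignment: u1 ↦ 0,  u2 ↦ 0,  u3 ↦ 1,  u4 ↦ 1,  u5 ↦ 0,  u6 ↦ 0.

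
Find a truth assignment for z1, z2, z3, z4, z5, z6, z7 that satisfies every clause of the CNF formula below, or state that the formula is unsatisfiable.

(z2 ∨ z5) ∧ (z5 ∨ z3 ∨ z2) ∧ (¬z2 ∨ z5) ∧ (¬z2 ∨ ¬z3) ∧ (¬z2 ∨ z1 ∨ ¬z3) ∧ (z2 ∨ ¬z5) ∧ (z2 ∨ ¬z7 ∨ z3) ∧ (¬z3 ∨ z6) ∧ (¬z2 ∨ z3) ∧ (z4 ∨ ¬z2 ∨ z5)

Suppose z2 = True.
(z5) alone gives z5 = True.
(¬z3) alone gives z3 = False.
That conflicts with the unit clause (z3).
Undo z2 and try z2 = False.
(z5) alone gives z5 = True.
That conflicts with the unit clause (¬z5).
Both values of z2 lead to a conflict.

UNSATISFIABLE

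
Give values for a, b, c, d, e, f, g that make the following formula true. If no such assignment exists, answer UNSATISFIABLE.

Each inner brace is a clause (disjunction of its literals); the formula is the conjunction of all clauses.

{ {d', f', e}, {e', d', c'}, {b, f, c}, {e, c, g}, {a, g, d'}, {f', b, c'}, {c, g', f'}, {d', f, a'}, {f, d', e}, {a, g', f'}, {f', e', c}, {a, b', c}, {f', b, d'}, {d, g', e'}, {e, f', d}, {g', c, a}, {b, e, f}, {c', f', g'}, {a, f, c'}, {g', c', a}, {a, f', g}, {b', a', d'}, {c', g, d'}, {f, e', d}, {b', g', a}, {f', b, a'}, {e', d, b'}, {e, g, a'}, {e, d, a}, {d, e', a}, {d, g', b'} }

Branch on d: set d = 0.
Branch on g: set g = 0.
Branch on e: set e = 1.
Unit clause (f) forces f = 1.
Unit clause (c) forces c = 1.
Unit clause (b) forces b = 1.
That conflicts with the unit clause (b').
So e must be the other value — set e = 0.
Unit clause (c) forces c = 1.
Unit clause (f') forces f = 0.
Unit clause (b) forces b = 1.
Unit clause (a) forces a = 1.
That conflicts with the unit clause (a').
Either choice for e ends in contradiction.
So g must be the other value — set g = 1.
Unit clause (e') forces e = 0.
Unit clause (f') forces f = 0.
Unit clause (b) forces b = 1.
That conflicts with the unit clause (b').
Either choice for g ends in contradiction.
So d must be the other value — set d = 1.
Branch on f: set f = 0.
Unit clause (a') forces a = 0.
Unit clause (g) forces g = 1.
Unit clause (e) forces e = 1.
Unit clause (c') forces c = 0.
That conflicts with the unit clause (c).
So f must be the other value — set f = 1.
Unit clause (e) forces e = 1.
Unit clause (c') forces c = 0.
That conflicts with the unit clause (c).
Either choice for f ends in contradiction.
Either choice for d ends in contradiction.

UNSATISFIABLE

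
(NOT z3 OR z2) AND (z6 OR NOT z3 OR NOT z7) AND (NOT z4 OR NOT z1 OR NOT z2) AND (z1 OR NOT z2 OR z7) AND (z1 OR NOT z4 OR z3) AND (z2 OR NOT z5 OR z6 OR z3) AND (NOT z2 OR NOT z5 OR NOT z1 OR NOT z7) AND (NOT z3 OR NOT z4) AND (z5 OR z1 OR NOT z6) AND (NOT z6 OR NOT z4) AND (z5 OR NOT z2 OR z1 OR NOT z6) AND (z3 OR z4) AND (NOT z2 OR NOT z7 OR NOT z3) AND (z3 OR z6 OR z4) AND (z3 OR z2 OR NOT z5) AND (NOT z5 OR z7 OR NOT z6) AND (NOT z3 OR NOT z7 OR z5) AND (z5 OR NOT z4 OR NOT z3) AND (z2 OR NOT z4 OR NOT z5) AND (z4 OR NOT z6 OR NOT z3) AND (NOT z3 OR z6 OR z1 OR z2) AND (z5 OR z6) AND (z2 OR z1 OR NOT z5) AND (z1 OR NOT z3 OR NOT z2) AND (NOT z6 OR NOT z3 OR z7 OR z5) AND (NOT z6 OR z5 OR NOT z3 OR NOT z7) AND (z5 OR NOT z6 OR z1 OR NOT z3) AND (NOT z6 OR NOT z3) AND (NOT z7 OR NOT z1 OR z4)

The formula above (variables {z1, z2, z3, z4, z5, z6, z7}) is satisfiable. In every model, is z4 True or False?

False

Suppose z4 = true.
From the singleton clause (NOT z3), z3 = false.
From the singleton clause (z1), z1 = true.
From the singleton clause (NOT z2), z2 = false.
From the singleton clause (NOT z6), z6 = false.
From the singleton clause (NOT z5), z5 = false.
Now (z5) is unsatisfied and unit — conflict.
So every satisfying assignment has z4 = False.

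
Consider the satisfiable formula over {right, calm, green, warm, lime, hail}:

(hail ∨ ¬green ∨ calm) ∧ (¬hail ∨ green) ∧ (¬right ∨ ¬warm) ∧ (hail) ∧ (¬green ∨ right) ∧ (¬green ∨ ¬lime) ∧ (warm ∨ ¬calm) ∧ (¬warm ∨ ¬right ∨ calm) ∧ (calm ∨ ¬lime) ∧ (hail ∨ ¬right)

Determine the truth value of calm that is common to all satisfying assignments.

False

Suppose calm = True.
(hail) alone gives hail = True.
(green) alone gives green = True.
(right) alone gives right = True.
(¬warm) alone gives warm = False.
That conflicts with the unit clause (warm).
So every satisfying assignment has calm = False.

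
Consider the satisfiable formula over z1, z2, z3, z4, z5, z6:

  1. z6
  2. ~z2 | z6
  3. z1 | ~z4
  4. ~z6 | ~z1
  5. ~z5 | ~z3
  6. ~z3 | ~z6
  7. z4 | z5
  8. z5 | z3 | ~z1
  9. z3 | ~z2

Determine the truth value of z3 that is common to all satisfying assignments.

Suppose z3 = 1.
Unit clause (z6) forces z6 = 1.
But (~z6) is also a unit clause — contradiction.
So every satisfying assignment has z3 = False.

False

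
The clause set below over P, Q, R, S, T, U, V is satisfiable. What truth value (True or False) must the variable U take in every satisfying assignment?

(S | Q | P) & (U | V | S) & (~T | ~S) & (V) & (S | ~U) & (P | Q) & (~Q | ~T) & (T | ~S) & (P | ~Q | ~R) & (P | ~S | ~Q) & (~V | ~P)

False

Suppose U = 1.
From the singleton clause (V), V = 1.
From the singleton clause (S), S = 1.
From the singleton clause (~T), T = 0.
But (T) is also a unit clause — contradiction.
So every satisfying assignment has U = False.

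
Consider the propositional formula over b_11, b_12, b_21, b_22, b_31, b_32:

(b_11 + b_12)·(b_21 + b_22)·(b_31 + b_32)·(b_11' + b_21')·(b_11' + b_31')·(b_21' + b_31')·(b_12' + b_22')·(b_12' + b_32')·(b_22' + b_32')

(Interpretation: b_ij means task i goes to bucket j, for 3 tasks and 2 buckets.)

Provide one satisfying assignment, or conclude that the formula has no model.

UNSATISFIABLE

Suppose b_11 = 1.
(b_21') alone gives b_21 = 0.
(b_22) alone gives b_22 = 1.
(b_31') alone gives b_31 = 0.
(b_32) alone gives b_32 = 1.
Now (b_32') is unsatisfied and unit — conflict.
Backtrack on b_11: now try b_11 = 0.
(b_12) alone gives b_12 = 1.
(b_22') alone gives b_22 = 0.
(b_21) alone gives b_21 = 1.
(b_31') alone gives b_31 = 0.
(b_32) alone gives b_32 = 1.
Now (b_32') is unsatisfied and unit — conflict.
Neither b_11 = 1 nor b_11 = 0 works.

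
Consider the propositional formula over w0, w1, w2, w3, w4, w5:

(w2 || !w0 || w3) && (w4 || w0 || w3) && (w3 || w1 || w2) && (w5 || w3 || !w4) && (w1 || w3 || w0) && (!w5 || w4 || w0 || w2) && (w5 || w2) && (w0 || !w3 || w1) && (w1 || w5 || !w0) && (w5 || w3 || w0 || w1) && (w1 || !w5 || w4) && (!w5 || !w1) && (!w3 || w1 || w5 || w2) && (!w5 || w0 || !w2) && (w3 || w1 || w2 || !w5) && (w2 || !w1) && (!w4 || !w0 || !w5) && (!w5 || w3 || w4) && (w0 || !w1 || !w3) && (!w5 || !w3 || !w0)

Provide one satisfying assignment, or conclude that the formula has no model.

w0 ↦ true, w1 ↦ true, w2 ↦ true, w3 ↦ true, w4 ↦ true, w5 ↦ false

Try w5 = false.
(w2) alone gives w2 = true.
Try w3 = true.
Try w0 = true.
(w1) alone gives w1 = true.
All clauses hold; w4 can take either value.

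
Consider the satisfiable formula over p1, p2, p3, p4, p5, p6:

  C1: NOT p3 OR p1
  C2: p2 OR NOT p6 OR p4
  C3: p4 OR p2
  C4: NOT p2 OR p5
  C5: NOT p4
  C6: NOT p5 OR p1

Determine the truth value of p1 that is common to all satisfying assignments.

Suppose p1 = false.
The clause (NOT p3) is unit, so p3 = false.
The clause (NOT p4) is unit, so p4 = false.
The clause (p2) is unit, so p2 = true.
The clause (p5) is unit, so p5 = true.
That conflicts with the unit clause (NOT p5).
So every satisfying assignment has p1 = True.

True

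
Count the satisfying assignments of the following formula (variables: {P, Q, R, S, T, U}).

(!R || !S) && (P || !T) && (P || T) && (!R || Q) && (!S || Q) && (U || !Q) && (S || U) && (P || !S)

8

There are 2^6 = 64 truth assignments over (P, Q, R, S, T, U).
Split on S. With S = true, the clauses containing S are satisfied and !S drops from the rest; 2 of the 2^5 = 32 assignments to the other variables satisfy what remains.
With S = false, by the same count on the reduced clause set, 6 assignments work.
Total: 2 + 6 = 8.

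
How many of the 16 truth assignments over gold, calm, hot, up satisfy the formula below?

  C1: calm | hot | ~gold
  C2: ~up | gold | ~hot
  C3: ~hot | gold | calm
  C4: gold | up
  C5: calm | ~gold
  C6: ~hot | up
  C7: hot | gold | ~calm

There are 2^4 = 16 truth assignments over (gold, calm, hot, up).
Check each against the 7 clauses (columns in the order gold, calm, hot, up):
  F F F F  ✗ fails (gold | up)
  F F F T  ✓ satisfies all
  F F T F  ✗ fails (~hot | gold | calm)
  F F T T  ✗ fails (~up | gold | ~hot)
  F T F F  ✗ fails (gold | up)
  F T F T  ✗ fails (hot | gold | ~calm)
  F T T F  ✗ fails (gold | up)
  F T T T  ✗ fails (~up | gold | ~hot)
  T F F F  ✗ fails (calm | hot | ~gold)
  T F F T  ✗ fails (calm | hot | ~gold)
  T F T F  ✗ fails (calm | ~gold)
  T F T T  ✗ fails (calm | ~gold)
  T T F F  ✓ satisfies all
  T T F T  ✓ satisfies all
  T T T F  ✗ fails (~hot | up)
  T T T T  ✓ satisfies all
4 of the 16 rows are models.

4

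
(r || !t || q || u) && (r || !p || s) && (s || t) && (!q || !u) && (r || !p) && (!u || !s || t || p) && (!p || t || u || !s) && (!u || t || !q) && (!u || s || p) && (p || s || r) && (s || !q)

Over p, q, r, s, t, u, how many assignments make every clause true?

16

There are 2^6 = 64 truth assignments over (p, q, r, s, t, u).
Split on r. With r = true, the clauses containing r are satisfied and !r drops from the rest; 12 of the 2^5 = 32 assignments to the other variables satisfy what remains.
With r = false, by the same count on the reduced clause set, 4 assignments work.
(One model: p=F, q=F, r=F, s=T, t=F, u=F.)
Total: 12 + 4 = 16.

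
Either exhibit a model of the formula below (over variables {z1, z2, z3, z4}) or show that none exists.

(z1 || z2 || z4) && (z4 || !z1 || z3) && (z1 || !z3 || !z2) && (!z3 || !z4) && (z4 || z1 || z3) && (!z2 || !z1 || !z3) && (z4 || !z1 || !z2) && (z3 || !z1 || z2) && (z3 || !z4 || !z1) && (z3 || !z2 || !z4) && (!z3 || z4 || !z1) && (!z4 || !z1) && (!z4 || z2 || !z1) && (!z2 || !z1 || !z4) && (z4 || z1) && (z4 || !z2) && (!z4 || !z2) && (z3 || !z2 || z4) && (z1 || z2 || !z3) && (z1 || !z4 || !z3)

z1: false; z2: false; z3: false; z4: true

Suppose z3 = false.
Suppose z4 = true.
The clause (!z1) is unit, so z1 = false.
The clause (!z2) is unit, so z2 = false.
All clauses are satisfied.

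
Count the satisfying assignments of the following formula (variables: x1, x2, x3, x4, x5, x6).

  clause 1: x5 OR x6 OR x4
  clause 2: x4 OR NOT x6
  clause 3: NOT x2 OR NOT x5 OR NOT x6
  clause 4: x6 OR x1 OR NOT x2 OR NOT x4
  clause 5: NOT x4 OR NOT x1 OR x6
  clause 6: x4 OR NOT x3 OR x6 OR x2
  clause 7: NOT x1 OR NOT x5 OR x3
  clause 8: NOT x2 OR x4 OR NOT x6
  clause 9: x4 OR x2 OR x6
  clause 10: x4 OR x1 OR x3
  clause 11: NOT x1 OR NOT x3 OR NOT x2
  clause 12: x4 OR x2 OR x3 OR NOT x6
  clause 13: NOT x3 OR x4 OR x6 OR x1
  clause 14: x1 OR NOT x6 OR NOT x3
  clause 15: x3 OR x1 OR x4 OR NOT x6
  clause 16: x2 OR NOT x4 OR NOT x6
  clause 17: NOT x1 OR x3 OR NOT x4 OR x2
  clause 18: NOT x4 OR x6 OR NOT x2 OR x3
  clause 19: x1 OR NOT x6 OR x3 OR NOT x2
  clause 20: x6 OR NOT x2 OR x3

5

There are 2^6 = 64 truth assignments over (x1, x2, x3, x4, x5, x6).
Split on x1. With x1 = true, the clauses containing x1 are satisfied and NOT x1 drops from the rest; 1 of the 2^5 = 32 assignments to the other variables satisfy what remains.
With x1 = false, by the same count on the reduced clause set, 4 assignments work.
(One model: x1=F, x2=F, x3=F, x4=T, x5=F, x6=F.)
Total: 1 + 4 = 5.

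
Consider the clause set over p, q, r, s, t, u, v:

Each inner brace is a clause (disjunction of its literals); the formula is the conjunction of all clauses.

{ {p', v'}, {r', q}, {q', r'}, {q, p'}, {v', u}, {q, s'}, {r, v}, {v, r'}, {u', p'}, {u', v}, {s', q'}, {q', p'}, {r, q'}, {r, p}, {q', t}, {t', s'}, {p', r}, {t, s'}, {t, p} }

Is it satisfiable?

Try p = 0.
From the singleton clause (r), r = 1.
From the singleton clause (q), q = 1.
That conflicts with the unit clause (q').
So p must be the other value — set p = 1.
From the singleton clause (v'), v = 0.
From the singleton clause (q), q = 1.
That conflicts with the unit clause (q').
Either choice for p ends in contradiction.
No assignment satisfies every clause.

No, unsatisfiable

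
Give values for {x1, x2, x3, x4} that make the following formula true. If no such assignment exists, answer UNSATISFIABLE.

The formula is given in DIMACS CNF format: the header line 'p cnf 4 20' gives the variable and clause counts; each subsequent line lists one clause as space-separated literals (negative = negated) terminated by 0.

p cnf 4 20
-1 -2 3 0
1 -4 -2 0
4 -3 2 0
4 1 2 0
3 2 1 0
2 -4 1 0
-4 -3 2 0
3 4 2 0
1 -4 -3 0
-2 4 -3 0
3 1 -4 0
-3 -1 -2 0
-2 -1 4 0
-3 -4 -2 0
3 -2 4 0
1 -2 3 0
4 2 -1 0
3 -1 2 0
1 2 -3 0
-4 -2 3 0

Try x1 = False.
Try x4 = False.
The clause (x2) is unit, so x2 = True.
The clause (¬x3) is unit, so x3 = False.
But (x3) is also a unit clause — contradiction.
Undo x4 and try x4 = True.
The clause (¬x2) is unit, so x2 = False.
But (x2) is also a unit clause — contradiction.
Either choice for x4 ends in contradiction.
Undo x1 and try x1 = True.
Try x2 = False.
The clause (x4) is unit, so x4 = True.
The clause (¬x3) is unit, so x3 = False.
But (x3) is also a unit clause — contradiction.
Undo x2 and try x2 = True.
The clause (x3) is unit, so x3 = True.
But (¬x3) is also a unit clause — contradiction.
Either choice for x2 ends in contradiction.
Either choice for x1 ends in contradiction.

UNSATISFIABLE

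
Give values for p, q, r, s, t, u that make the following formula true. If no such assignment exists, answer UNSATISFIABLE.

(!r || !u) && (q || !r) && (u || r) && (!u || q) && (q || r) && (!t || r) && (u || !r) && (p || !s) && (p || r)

Try r = false.
(u) alone gives u = true.
(q) alone gives q = true.
(!t) alone gives t = false.
(p) alone gives p = true.
All clauses hold; s can take either value.

p: true; q: true; r: false; s: true; t: false; u: true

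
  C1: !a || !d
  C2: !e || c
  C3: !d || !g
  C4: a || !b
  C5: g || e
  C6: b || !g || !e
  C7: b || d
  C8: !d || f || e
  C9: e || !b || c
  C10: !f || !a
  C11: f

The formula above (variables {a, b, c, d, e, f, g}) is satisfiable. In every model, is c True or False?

Suppose c = false.
The clause (!e) is unit, so e = false.
The clause (g) is unit, so g = true.
The clause (!d) is unit, so d = false.
The clause (b) is unit, so b = true.
Now (!b) is unsatisfied and unit — conflict.
So every satisfying assignment has c = True.

True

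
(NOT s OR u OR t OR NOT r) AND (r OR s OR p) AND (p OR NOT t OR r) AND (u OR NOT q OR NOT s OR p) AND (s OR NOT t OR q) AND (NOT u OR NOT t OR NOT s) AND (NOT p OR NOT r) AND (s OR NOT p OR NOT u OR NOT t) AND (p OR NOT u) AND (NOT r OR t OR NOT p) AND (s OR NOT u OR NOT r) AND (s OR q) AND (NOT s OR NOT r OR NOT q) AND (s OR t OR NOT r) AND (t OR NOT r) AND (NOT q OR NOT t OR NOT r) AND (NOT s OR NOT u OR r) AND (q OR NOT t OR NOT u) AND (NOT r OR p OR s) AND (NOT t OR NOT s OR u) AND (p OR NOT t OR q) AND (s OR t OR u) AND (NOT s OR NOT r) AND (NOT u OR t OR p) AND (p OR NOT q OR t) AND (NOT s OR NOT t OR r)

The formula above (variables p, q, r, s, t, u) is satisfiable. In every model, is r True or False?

Suppose r = true.
Unit clause (NOT p) forces p = false.
Unit clause (NOT u) forces u = false.
Unit clause (t) forces t = true.
Unit clause (NOT q) forces q = false.
Now (q) is unsatisfied and unit — conflict.
So every satisfying assignment has r = False.

False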